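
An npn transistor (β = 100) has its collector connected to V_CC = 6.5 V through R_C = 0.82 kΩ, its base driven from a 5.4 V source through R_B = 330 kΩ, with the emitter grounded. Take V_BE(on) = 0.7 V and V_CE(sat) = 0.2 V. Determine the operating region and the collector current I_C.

Assume active. Base-emitter loop: I_B = (V_BB − V_BE)/R_B = (5.4 − 0.7)/330 = 0.0142 mA.
I_C = β·I_B = 100×0.0142 = 1.42 mA.
V_CE = V_CC − I_C·R_C = 6.5 − 1.42×0.82 = 5.33 V > V_CE(sat), so the active-region assumption holds.

active; I_C ≈ 1.4 mA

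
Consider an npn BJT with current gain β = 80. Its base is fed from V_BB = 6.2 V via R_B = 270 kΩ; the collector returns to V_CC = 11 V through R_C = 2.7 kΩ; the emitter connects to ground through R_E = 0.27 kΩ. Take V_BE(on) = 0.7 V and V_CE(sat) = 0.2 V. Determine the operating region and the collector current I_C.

active; I_C ≈ 1.5 mA

Assume active. Base-emitter loop: I_B = (V_BB − V_BE)/(R_B + (β+1)R_E) = (6.2 − 0.7)/(270 + 81×0.27) = 0.0188 mA.
I_C = β·I_B = 80×0.0188 = 1.51 mA.
V_CE = V_CC − I_C·R_C − I_E·R_E = 11 − 1.51×2.7 − 1.53×0.27 = 6.52 V > V_CE(sat), so the active-region assumption holds.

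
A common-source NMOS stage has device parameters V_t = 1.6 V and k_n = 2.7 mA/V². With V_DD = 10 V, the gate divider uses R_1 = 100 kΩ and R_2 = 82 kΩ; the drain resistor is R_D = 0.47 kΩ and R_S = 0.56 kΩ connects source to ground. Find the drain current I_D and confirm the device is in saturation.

I_D ≈ 2.7 mA

V_G = V_DD·R_2/(R_1+R_2) = 10×82/182 = 4.51 V.
Assume saturation: I_D = (k_n/2)(V_GS − V_t)² with V_GS = V_G − I_D·R_S = 4.51 − 0.56·I_D.
Substituting gives 0.423·I_D² − 5.39·I_D + 11.4 = 0, with roots I_D = 2.67 or 10.1 mA.
The root I_D = 10.1 mA gives V_GS = -1.13 V ≤ V_t, so take I_D = 2.67 mA.
Then V_GS = 3.01 V and V_DS = V_DD − I_D(R_D+R_S) = 10 − 2.67×1.03 = 7.24 V.
Saturation requires V_DS ≥ V_GS − V_t = 1.41 V; 7.24 ≥ 1.41 ✓.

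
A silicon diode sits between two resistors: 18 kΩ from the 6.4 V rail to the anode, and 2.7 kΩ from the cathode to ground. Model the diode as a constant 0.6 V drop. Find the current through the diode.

The two resistors are in series with the diode, so KVL gives 6.4 = I·18 + 0.6 + I·2.7.
I = (6.4 − 0.6) / (18 + 2.7) kΩ = 5.8 / 20.7 = 0.28 mA.

I ≈ 0.28 mA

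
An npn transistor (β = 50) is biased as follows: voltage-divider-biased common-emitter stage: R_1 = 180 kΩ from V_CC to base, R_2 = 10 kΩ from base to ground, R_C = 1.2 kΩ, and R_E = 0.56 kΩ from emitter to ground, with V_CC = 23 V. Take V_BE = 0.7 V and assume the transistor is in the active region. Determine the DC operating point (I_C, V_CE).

Thevenize the base divider: V_Th = V_CC·R_2/(R_1+R_2) = 23×10/190 = 1.21 V, R_Th = R_1‖R_2 = 9.47 kΩ.
Base-emitter loop: V_Th = I_B·R_Th + V_BE + (β+1)I_B·R_E, so I_B = (1.21 − 0.7) / (9.47 + 51×0.56) = 0.0134 mA.
I_C = β·I_B = 50×0.0134 = 0.671 mA, and I_E = (β+1)I_B = 0.685 mA.
V_CE = V_CC − I_C·R_C − I_E·R_E = 23 − 0.671×1.2 − 0.685×0.56 = 21.8 V.
V_CE = 21.8 V > 0.2 V confirms active-region operation.

I_C ≈ 0.67 mA, V_CE ≈ 22 V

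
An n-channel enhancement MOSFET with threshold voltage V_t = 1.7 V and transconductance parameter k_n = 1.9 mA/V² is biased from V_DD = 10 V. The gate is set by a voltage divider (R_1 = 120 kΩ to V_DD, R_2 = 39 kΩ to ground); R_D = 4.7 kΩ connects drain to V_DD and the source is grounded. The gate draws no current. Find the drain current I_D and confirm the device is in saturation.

I_D ≈ 0.54 mA

V_G = V_DD·R_2/(R_1+R_2) = 10×39/159 = 2.45 V. With the source grounded, V_GS = V_G = 2.45 V.
Assume saturation: I_D = (k_n/2)(V_GS − V_t)² = (1.9/2)×(2.45 − 1.7)² = 0.95×0.753² = 0.538 mA.
V_DS = V_DD − I_D·R_D = 10 − 0.538×4.7 = 7.47 V.
Saturation requires V_DS ≥ V_GS − V_t = 0.753 V; 7.47 ≥ 0.753 ✓.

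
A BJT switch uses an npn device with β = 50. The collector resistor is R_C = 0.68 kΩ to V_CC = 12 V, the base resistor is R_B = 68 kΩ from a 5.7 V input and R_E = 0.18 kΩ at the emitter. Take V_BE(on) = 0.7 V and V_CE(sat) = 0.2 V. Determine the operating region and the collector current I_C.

Assume active. Base-emitter loop: I_B = (V_BB − V_BE)/(R_B + (β+1)R_E) = (5.7 − 0.7)/(68 + 51×0.18) = 0.0648 mA.
I_C = β·I_B = 50×0.0648 = 3.24 mA.
V_CE = V_CC − I_C·R_C − I_E·R_E = 12 − 3.24×0.68 − 3.3×0.18 = 9.2 V > V_CE(sat), so the active-region assumption holds.

active; I_C ≈ 3.2 mA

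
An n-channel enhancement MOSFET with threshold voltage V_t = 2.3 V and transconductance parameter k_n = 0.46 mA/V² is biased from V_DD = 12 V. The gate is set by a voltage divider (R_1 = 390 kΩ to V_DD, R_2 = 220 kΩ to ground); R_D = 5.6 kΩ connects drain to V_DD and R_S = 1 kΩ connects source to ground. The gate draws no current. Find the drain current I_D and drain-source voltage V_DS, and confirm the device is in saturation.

I_D ≈ 0.52 mA, V_DS ≈ 8.6 V

V_G = V_DD·R_2/(R_1+R_2) = 12×220/610 = 4.33 V.
Assume saturation: I_D = (k_n/2)(V_GS − V_t)² with V_GS = V_G − I_D·R_S = 4.33 − 1·I_D.
Substituting gives 0.23·I_D² − 1.93·I_D + 0.946 = 0, with roots I_D = 0.522 or 7.88 mA.
The root I_D = 7.88 mA gives V_GS = -3.55 V ≤ V_t, so take I_D = 0.522 mA.
Then V_GS = 3.81 V and V_DS = V_DD − I_D(R_D+R_S) = 12 − 0.522×6.6 = 8.56 V.
Saturation requires V_DS ≥ V_GS − V_t = 1.51 V; 8.56 ≥ 1.51 ✓.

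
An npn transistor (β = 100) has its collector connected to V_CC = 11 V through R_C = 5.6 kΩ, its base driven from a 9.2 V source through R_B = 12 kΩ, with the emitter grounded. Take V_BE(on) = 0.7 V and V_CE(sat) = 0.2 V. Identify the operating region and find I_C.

saturation; I_C ≈ 1.9 mA

Assume active: I_B = (9.2 − 0.7)/12 = 0.708 mA, giving I_C = β·I_B = 70.8 mA.
But then V_CE = 11 − 70.8×5.6 = -386 V < V_CE(sat) = 0.2 V — impossible in the active region.
So the transistor is saturated. With V_CE = 0.2 V, I_C = (V_CC − 0.2)/R_C = 10.8/5.6 = 1.93 mA.
Check: β·I_B = 70.8 mA > I_C = 1.93 mA, confirming saturation.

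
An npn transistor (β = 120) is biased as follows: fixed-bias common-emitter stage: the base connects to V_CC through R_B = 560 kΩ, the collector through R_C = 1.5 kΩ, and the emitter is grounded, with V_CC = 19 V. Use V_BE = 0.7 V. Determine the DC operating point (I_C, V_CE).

Base loop: V_CC = I_B·R_B + V_BE, so I_B = (19 − 0.7)/560 kΩ = 0.0327 mA.
In the active region I_C = β·I_B = 120 × 0.0327 = 3.92 mA.
Collector loop: V_CE = V_CC − I_C·R_C = 19 − 3.92×1.5 = 13.1 V.
Since V_CE = 13.1 V > V_CE(sat) ≈ 0.2 V, the transistor is in the active region as assumed.

I_C ≈ 3.9 mA, V_CE ≈ 13 V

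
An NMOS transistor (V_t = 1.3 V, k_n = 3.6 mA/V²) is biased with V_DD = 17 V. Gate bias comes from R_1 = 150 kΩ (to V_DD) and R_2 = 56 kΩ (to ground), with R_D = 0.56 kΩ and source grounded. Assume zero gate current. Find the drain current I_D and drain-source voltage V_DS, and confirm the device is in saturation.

I_D ≈ 20 mA, V_DS ≈ 5.9 V

V_G = V_DD·R_2/(R_1+R_2) = 17×56/206 = 4.62 V. With the source grounded, V_GS = V_G = 4.62 V.
Assume saturation: I_D = (k_n/2)(V_GS − V_t)² = (3.6/2)×(4.62 − 1.3)² = 1.8×3.32² = 19.9 mA.
V_DS = V_DD − I_D·R_D = 17 − 19.9×0.56 = 5.88 V.
Saturation requires V_DS ≥ V_GS − V_t = 3.32 V; 5.88 ≥ 3.32 ✓.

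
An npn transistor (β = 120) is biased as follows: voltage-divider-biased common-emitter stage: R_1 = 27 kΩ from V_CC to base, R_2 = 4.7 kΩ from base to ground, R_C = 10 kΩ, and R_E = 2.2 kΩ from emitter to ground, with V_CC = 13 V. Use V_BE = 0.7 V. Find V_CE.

Thevenize the base divider: V_Th = V_CC·R_2/(R_1+R_2) = 13×4.7/31.7 = 1.93 V, R_Th = R_1‖R_2 = 4 kΩ.
Base-emitter loop: V_Th = I_B·R_Th + V_BE + (β+1)I_B·R_E, so I_B = (1.93 − 0.7) / (4 + 121×2.2) = 0.00454 mA.
I_C = β·I_B = 120×0.00454 = 0.545 mA, and I_E = (β+1)I_B = 0.55 mA.
V_CE = V_CC − I_C·R_C − I_E·R_E = 13 − 0.545×10 − 0.55×2.2 = 6.34 V.
V_CE = 6.34 V > 0.2 V confirms active-region operation.

V_CE ≈ 6.3 V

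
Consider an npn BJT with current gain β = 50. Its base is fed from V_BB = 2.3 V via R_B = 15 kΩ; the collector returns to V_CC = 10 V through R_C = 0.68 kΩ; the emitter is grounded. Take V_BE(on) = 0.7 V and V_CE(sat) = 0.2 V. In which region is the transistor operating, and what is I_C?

Assume active. Base-emitter loop: I_B = (V_BB − V_BE)/R_B = (2.3 − 0.7)/15 = 0.107 mA.
I_C = β·I_B = 50×0.107 = 5.33 mA.
V_CE = V_CC − I_C·R_C = 10 − 5.33×0.68 = 6.37 V > V_CE(sat), so the active-region assumption holds.

active; I_C ≈ 5.3 mA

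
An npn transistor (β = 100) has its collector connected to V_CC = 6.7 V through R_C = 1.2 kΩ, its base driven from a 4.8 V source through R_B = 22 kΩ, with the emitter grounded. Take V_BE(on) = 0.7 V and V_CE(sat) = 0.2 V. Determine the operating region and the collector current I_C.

saturation; I_C ≈ 5.4 mA

Assume active: I_B = (4.8 − 0.7)/22 = 0.186 mA, giving I_C = β·I_B = 18.6 mA.
But then V_CE = 6.7 − 18.6×1.2 = -15.7 V < V_CE(sat) = 0.2 V — impossible in the active region.
So the transistor is saturated. With V_CE = 0.2 V, I_C = (V_CC − 0.2)/R_C = 6.5/1.2 = 5.42 mA.
Check: β·I_B = 18.6 mA > I_C = 5.42 mA, confirming saturation.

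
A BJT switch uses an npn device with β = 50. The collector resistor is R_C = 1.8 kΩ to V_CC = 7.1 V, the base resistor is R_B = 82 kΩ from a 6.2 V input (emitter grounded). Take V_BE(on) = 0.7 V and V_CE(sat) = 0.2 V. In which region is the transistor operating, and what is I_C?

Assume active. Base-emitter loop: I_B = (V_BB − V_BE)/R_B = (6.2 − 0.7)/82 = 0.0671 mA.
I_C = β·I_B = 50×0.0671 = 3.35 mA.
V_CE = V_CC − I_C·R_C = 7.1 − 3.35×1.8 = 1.06 V > V_CE(sat), so the active-region assumption holds.

active; I_C ≈ 3.4 mA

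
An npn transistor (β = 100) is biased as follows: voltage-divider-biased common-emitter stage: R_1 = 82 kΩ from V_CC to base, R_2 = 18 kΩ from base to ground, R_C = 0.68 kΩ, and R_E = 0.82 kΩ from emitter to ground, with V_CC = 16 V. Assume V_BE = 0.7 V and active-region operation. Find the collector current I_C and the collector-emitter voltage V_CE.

I_C ≈ 2.2 mA, V_CE ≈ 13 V

Thevenize the base divider: V_Th = V_CC·R_2/(R_1+R_2) = 16×18/100 = 2.88 V, R_Th = R_1‖R_2 = 14.8 kΩ.
Base-emitter loop: V_Th = I_B·R_Th + V_BE + (β+1)I_B·R_E, so I_B = (2.88 − 0.7) / (14.8 + 101×0.82) = 0.0223 mA.
I_C = β·I_B = 100×0.0223 = 2.23 mA, and I_E = (β+1)I_B = 2.26 mA.
V_CE = V_CC − I_C·R_C − I_E·R_E = 16 − 2.23×0.68 − 2.26×0.82 = 12.6 V.
V_CE = 12.6 V > 0.2 V confirms active-region operation.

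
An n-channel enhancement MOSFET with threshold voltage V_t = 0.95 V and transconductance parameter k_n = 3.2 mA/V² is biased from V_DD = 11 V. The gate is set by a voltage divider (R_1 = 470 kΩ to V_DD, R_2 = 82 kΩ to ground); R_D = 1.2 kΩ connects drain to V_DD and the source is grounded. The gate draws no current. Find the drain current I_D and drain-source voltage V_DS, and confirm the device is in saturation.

I_D ≈ 0.75 mA, V_DS ≈ 10 V

V_G = V_DD·R_2/(R_1+R_2) = 11×82/552 = 1.63 V. With the source grounded, V_GS = V_G = 1.63 V.
Assume saturation: I_D = (k_n/2)(V_GS − V_t)² = (3.2/2)×(1.63 − 0.95)² = 1.6×0.684² = 0.749 mA.
V_DS = V_DD − I_D·R_D = 11 − 0.749×1.2 = 10.1 V.
Saturation requires V_DS ≥ V_GS − V_t = 0.684 V; 10.1 ≥ 0.684 ✓.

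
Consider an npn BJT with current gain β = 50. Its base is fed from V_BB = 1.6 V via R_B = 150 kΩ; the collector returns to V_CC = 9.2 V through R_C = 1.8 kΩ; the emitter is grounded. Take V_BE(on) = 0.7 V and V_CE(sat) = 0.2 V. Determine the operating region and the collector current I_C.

Assume active. Base-emitter loop: I_B = (V_BB − V_BE)/R_B = (1.6 − 0.7)/150 = 0.006 mA.
I_C = β·I_B = 50×0.006 = 0.3 mA.
V_CE = V_CC − I_C·R_C = 9.2 − 0.3×1.8 = 8.66 V > V_CE(sat), so the active-region assumption holds.

active; I_C ≈ 0.3 mA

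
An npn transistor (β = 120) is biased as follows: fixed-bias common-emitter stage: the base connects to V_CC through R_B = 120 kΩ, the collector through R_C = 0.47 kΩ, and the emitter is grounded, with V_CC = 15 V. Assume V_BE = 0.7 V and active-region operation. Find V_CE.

Base loop: V_CC = I_B·R_B + V_BE, so I_B = (15 − 0.7)/120 kΩ = 0.119 mA.
In the active region I_C = β·I_B = 120 × 0.119 = 14.3 mA.
Collector loop: V_CE = V_CC − I_C·R_C = 15 − 14.3×0.47 = 8.28 V.
Since V_CE = 8.28 V > V_CE(sat) ≈ 0.2 V, the transistor is in the active region as assumed.

V_CE ≈ 8.3 V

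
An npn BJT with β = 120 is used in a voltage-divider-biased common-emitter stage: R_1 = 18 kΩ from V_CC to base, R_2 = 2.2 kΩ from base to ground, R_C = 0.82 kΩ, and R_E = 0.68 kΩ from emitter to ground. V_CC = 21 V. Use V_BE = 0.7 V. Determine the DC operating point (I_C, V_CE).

Thevenize the base divider: V_Th = V_CC·R_2/(R_1+R_2) = 21×2.2/20.2 = 2.29 V, R_Th = R_1‖R_2 = 1.96 kΩ.
Base-emitter loop: V_Th = I_B·R_Th + V_BE + (β+1)I_B·R_E, so I_B = (2.29 − 0.7) / (1.96 + 121×0.68) = 0.0188 mA.
I_C = β·I_B = 120×0.0188 = 2.26 mA, and I_E = (β+1)I_B = 2.28 mA.
V_CE = V_CC − I_C·R_C − I_E·R_E = 21 − 2.26×0.82 − 2.28×0.68 = 17.6 V.
V_CE = 17.6 V > 0.2 V confirms active-region operation.

I_C ≈ 2.3 mA, V_CE ≈ 18 V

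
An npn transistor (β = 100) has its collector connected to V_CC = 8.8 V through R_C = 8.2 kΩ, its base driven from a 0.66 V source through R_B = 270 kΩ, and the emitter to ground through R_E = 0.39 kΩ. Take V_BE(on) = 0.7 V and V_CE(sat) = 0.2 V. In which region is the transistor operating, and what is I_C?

cutoff; I_C ≈ 0

V_BB = 0.66 V ≤ V_BE(on) = 0.7 V, so the base-emitter junction is not forward biased.
The transistor is in cutoff: I_B = I_C = 0.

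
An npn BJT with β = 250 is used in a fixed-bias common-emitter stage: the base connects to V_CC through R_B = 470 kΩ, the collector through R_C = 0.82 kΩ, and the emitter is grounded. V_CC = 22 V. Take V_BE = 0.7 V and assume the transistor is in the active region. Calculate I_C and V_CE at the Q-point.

I_C ≈ 11 mA, V_CE ≈ 13 V

Base loop: V_CC = I_B·R_B + V_BE, so I_B = (22 − 0.7)/470 kΩ = 0.0453 mA.
In the active region I_C = β·I_B = 250 × 0.0453 = 11.3 mA.
Collector loop: V_CE = V_CC − I_C·R_C = 22 − 11.3×0.82 = 12.7 V.
Since V_CE = 12.7 V > V_CE(sat) ≈ 0.2 V, the transistor is in the active region as assumed.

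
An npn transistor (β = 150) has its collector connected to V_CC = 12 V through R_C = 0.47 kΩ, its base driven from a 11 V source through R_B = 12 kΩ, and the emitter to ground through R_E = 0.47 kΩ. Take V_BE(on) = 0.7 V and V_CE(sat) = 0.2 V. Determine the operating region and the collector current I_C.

Assume active: I_B = (11 − 0.7)/(12 + 151×0.47) = 0.124 mA, I_C = β·I_B = 18.6 mA.
Then V_CE = 12 − 18.6×0.47 − 18.7×0.47 = -5.56 V < 0.2 V — the active assumption fails.
Re-solve with V_CE = 0.2 V. KCL at the emitter: V_E/R_E = (V_BB−0.7−V_E)/R_B + (V_CC−0.2−V_E)/R_C, giving V_E = 5.98 V.
I_C = (V_CC − 0.2 − V_E)/R_C = (11.8 − 5.98)/0.47 = 12.4 mA.
Check: I_B = (10.3 − 5.98)/12 = 0.36 mA, and β·I_B = 53.9 mA > I_C, confirming saturation.

saturation; I_C ≈ 12 mA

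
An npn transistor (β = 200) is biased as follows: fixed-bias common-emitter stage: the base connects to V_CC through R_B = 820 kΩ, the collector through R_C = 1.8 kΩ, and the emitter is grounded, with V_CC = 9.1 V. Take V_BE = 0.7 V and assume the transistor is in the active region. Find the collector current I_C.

I_C ≈ 2 mA

Base loop: V_CC = I_B·R_B + V_BE, so I_B = (9.1 − 0.7)/820 kΩ = 0.0102 mA.
In the active region I_C = β·I_B = 200 × 0.0102 = 2.05 mA.
Collector loop: V_CE = V_CC − I_C·R_C = 9.1 − 2.05×1.8 = 5.41 V.
Since V_CE = 5.41 V > V_CE(sat) ≈ 0.2 V, the transistor is in the active region as assumed.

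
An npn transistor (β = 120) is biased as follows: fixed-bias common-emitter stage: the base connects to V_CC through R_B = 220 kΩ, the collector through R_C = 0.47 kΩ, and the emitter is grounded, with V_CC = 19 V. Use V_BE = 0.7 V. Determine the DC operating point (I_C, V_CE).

I_C ≈ 10 mA, V_CE ≈ 14 V

Base loop: V_CC = I_B·R_B + V_BE, so I_B = (19 − 0.7)/220 kΩ = 0.0832 mA.
In the active region I_C = β·I_B = 120 × 0.0832 = 9.98 mA.
Collector loop: V_CE = V_CC − I_C·R_C = 19 − 9.98×0.47 = 14.3 V.
Since V_CE = 14.3 V > V_CE(sat) ≈ 0.2 V, the transistor is in the active region as assumed.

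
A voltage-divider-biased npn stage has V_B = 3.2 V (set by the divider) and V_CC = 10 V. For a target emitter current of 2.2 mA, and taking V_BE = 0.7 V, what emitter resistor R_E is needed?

V_E = V_B − V_BE = 3.2 − 0.7 = 2.5 V.
R_E = V_E / I_E = 2.5 / 2.2 = 1.14 kΩ.

R_E ≈ 1.1 kΩ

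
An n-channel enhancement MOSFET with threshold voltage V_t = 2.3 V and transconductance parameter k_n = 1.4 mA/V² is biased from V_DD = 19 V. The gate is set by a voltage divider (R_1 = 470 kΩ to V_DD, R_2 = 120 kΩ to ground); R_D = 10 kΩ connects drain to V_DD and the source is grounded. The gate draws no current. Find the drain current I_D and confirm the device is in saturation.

I_D ≈ 1.7 mA

V_G = V_DD·R_2/(R_1+R_2) = 19×120/590 = 3.86 V. With the source grounded, V_GS = V_G = 3.86 V.
Assume saturation: I_D = (k_n/2)(V_GS − V_t)² = (1.4/2)×(3.86 − 2.3)² = 0.7×1.56² = 1.71 mA.
V_DS = V_DD − I_D·R_D = 19 − 1.71×10 = 1.87 V.
Saturation requires V_DS ≥ V_GS − V_t = 1.56 V; 1.87 ≥ 1.56 ✓.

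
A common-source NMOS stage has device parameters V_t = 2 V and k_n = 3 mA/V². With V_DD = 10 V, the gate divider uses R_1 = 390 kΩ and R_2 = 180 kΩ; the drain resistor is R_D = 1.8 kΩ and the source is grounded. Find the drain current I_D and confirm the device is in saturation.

V_G = V_DD·R_2/(R_1+R_2) = 10×180/570 = 3.16 V. With the source grounded, V_GS = V_G = 3.16 V.
Assume saturation: I_D = (k_n/2)(V_GS − V_t)² = (3/2)×(3.16 − 2)² = 1.5×1.16² = 2.01 mA.
V_DS = V_DD − I_D·R_D = 10 − 2.01×1.8 = 6.38 V.
Saturation requires V_DS ≥ V_GS − V_t = 1.16 V; 6.38 ≥ 1.16 ✓.

I_D ≈ 2 mA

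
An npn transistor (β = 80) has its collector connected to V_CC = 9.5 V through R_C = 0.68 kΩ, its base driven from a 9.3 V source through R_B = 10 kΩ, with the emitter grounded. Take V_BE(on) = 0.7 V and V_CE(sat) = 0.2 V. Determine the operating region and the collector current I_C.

Assume active: I_B = (9.3 − 0.7)/10 = 0.86 mA, giving I_C = β·I_B = 68.8 mA.
But then V_CE = 9.5 − 68.8×0.68 = -37.3 V < V_CE(sat) = 0.2 V — impossible in the active region.
So the transistor is saturated. With V_CE = 0.2 V, I_C = (V_CC − 0.2)/R_C = 9.3/0.68 = 13.7 mA.
Check: β·I_B = 68.8 mA > I_C = 13.7 mA, confirming saturation.

saturation; I_C ≈ 14 mA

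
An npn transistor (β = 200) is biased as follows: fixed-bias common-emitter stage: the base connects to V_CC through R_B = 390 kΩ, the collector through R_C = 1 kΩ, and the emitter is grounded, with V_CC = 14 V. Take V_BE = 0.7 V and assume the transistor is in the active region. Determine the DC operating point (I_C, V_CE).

I_C ≈ 6.8 mA, V_CE ≈ 7.2 V

Base loop: V_CC = I_B·R_B + V_BE, so I_B = (14 − 0.7)/390 kΩ = 0.0341 mA.
In the active region I_C = β·I_B = 200 × 0.0341 = 6.82 mA.
Collector loop: V_CE = V_CC − I_C·R_C = 14 − 6.82×1 = 7.18 V.
Since V_CE = 7.18 V > V_CE(sat) ≈ 0.2 V, the transistor is in the active region as assumed.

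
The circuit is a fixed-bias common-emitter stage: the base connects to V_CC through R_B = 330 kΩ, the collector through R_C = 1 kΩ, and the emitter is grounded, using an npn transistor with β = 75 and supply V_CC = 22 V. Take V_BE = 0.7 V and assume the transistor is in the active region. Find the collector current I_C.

Base loop: V_CC = I_B·R_B + V_BE, so I_B = (22 − 0.7)/330 kΩ = 0.0645 mA.
In the active region I_C = β·I_B = 75 × 0.0645 = 4.84 mA.
Collector loop: V_CE = V_CC − I_C·R_C = 22 − 4.84×1 = 17.2 V.
Since V_CE = 17.2 V > V_CE(sat) ≈ 0.2 V, the transistor is in the active region as assumed.

I_C ≈ 4.8 mA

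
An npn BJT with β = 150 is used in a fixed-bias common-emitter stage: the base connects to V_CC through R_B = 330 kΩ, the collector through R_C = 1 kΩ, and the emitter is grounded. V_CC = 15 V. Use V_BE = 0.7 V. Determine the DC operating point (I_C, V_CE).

Base loop: V_CC = I_B·R_B + V_BE, so I_B = (15 − 0.7)/330 kΩ = 0.0433 mA.
In the active region I_C = β·I_B = 150 × 0.0433 = 6.5 mA.
Collector loop: V_CE = V_CC − I_C·R_C = 15 − 6.5×1 = 8.5 V.
Since V_CE = 8.5 V > V_CE(sat) ≈ 0.2 V, the transistor is in the active region as assumed.

I_C ≈ 6.5 mA, V_CE ≈ 8.5 V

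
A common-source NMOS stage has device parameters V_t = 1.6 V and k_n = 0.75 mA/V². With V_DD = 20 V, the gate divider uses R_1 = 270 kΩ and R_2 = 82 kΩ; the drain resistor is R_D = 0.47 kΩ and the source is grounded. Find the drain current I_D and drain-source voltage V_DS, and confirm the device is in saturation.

I_D ≈ 3.5 mA, V_DS ≈ 18 V

V_G = V_DD·R_2/(R_1+R_2) = 20×82/352 = 4.66 V. With the source grounded, V_GS = V_G = 4.66 V.
Assume saturation: I_D = (k_n/2)(V_GS − V_t)² = (0.75/2)×(4.66 − 1.6)² = 0.375×3.06² = 3.51 mA.
V_DS = V_DD − I_D·R_D = 20 − 3.51×0.47 = 18.4 V.
Saturation requires V_DS ≥ V_GS − V_t = 3.06 V; 18.4 ≥ 3.06 ✓.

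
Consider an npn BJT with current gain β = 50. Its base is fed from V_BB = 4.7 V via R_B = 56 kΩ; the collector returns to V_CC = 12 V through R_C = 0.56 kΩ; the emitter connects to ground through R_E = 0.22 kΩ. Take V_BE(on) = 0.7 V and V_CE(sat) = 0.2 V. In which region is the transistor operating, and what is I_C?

Assume active. Base-emitter loop: I_B = (V_BB − V_BE)/(R_B + (β+1)R_E) = (4.7 − 0.7)/(56 + 51×0.22) = 0.0595 mA.
I_C = β·I_B = 50×0.0595 = 2.98 mA.
V_CE = V_CC − I_C·R_C − I_E·R_E = 12 − 2.98×0.56 − 3.03×0.22 = 9.67 V > V_CE(sat), so the active-region assumption holds.

active; I_C ≈ 3 mA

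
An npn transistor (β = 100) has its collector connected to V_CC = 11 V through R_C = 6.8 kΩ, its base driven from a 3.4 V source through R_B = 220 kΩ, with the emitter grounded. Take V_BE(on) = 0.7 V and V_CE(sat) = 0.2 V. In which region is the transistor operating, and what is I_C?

active; I_C ≈ 1.2 mA

Assume active. Base-emitter loop: I_B = (V_BB − V_BE)/R_B = (3.4 − 0.7)/220 = 0.0123 mA.
I_C = β·I_B = 100×0.0123 = 1.23 mA.
V_CE = V_CC − I_C·R_C = 11 − 1.23×6.8 = 2.65 V > V_CE(sat), so the active-region assumption holds.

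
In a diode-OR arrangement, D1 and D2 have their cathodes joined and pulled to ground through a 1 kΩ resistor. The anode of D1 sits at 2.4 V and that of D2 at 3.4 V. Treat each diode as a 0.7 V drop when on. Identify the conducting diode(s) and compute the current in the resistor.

Only D2 conducts; I_R ≈ 2.7 mA

Assume both conduct. Then node N would need to be at both 2.4−0.7 = 1.7 V and 3.4−0.7 = 2.7 V, which is impossible.
Assume only D2 conducts: V_N = 3.4 − 0.7 = 2.7 V, so I_R = 2.7/1 = 2.7 mA.
Check D1: its anode-to-cathode voltage is 2.4 − 2.7 = -0.3 V < 0.7 V, so it is off. The assumption is consistent.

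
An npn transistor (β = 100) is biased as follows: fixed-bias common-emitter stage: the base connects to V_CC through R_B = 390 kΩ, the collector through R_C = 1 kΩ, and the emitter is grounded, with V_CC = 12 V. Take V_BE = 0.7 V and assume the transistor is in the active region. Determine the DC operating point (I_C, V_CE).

I_C ≈ 2.9 mA, V_CE ≈ 9.1 V

Base loop: V_CC = I_B·R_B + V_BE, so I_B = (12 − 0.7)/390 kΩ = 0.029 mA.
In the active region I_C = β·I_B = 100 × 0.029 = 2.9 mA.
Collector loop: V_CE = V_CC − I_C·R_C = 12 − 2.9×1 = 9.1 V.
Since V_CE = 9.1 V > V_CE(sat) ≈ 0.2 V, the transistor is in the active region as assumed.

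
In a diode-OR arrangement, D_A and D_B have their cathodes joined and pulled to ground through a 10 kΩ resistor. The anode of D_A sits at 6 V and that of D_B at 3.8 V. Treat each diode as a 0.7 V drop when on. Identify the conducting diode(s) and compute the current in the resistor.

Only D_A conducts; I_R ≈ 0.53 mA

Assume both conduct. Then node N would need to be at both 6−0.7 = 5.3 V and 3.8−0.7 = 3.1 V, which is impossible.
Assume only D_A conducts: V_N = 6 − 0.7 = 5.3 V, so I_R = 5.3/10 = 0.53 mA.
Check D_B: its anode-to-cathode voltage is 3.8 − 5.3 = -1.5 V < 0.7 V, so it is off. The assumption is consistent.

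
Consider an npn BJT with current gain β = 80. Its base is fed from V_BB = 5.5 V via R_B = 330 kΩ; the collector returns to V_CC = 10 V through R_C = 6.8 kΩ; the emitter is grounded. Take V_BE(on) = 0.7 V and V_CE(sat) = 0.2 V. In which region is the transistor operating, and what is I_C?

active; I_C ≈ 1.2 mA

Assume active. Base-emitter loop: I_B = (V_BB − V_BE)/R_B = (5.5 − 0.7)/330 = 0.0145 mA.
I_C = β·I_B = 80×0.0145 = 1.16 mA.
V_CE = V_CC − I_C·R_C = 10 − 1.16×6.8 = 2.09 V > V_CE(sat), so the active-region assumption holds.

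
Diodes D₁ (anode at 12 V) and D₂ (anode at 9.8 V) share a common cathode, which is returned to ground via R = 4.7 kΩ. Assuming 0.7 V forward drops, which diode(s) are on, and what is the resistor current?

Assume both conduct. Then node N would need to be at both 12−0.7 = 11.3 V and 9.8−0.7 = 9.1 V, which is impossible.
Assume only D₁ conducts: V_N = 12 − 0.7 = 11.3 V, so I_R = 11.3/4.7 = 2.4 mA.
Check D₂: its anode-to-cathode voltage is 9.8 − 11.3 = -1.5 V < 0.7 V, so it is off. The assumption is consistent.

Only D₁ conducts; I_R ≈ 2.4 mA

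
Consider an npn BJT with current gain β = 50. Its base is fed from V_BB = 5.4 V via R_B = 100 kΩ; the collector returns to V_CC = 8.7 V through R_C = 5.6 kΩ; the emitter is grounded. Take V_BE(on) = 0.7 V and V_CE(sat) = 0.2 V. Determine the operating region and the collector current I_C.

saturation; I_C ≈ 1.5 mA

Assume active: I_B = (5.4 − 0.7)/100 = 0.047 mA, giving I_C = β·I_B = 2.35 mA.
But then V_CE = 8.7 − 2.35×5.6 = -4.46 V < V_CE(sat) = 0.2 V — impossible in the active region.
So the transistor is saturated. With V_CE = 0.2 V, I_C = (V_CC − 0.2)/R_C = 8.5/5.6 = 1.52 mA.
Check: β·I_B = 2.35 mA > I_C = 1.52 mA, confirming saturation.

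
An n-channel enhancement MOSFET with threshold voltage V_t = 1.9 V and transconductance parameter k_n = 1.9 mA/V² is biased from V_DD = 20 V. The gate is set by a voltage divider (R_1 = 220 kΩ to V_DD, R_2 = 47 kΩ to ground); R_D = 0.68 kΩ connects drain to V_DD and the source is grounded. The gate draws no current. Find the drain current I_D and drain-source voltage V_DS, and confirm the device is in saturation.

I_D ≈ 2.5 mA, V_DS ≈ 18 V

V_G = V_DD·R_2/(R_1+R_2) = 20×47/267 = 3.52 V. With the source grounded, V_GS = V_G = 3.52 V.
Assume saturation: I_D = (k_n/2)(V_GS − V_t)² = (1.9/2)×(3.52 − 1.9)² = 0.95×1.62² = 2.5 mA.
V_DS = V_DD − I_D·R_D = 20 − 2.5×0.68 = 18.3 V.
Saturation requires V_DS ≥ V_GS − V_t = 1.62 V; 18.3 ≥ 1.62 ✓.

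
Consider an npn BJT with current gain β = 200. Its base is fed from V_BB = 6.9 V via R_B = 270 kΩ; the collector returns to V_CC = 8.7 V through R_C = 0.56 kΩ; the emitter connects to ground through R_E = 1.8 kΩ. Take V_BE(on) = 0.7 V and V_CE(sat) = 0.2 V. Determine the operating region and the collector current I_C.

Assume active. Base-emitter loop: I_B = (V_BB − V_BE)/(R_B + (β+1)R_E) = (6.9 − 0.7)/(270 + 201×1.8) = 0.00981 mA.
I_C = β·I_B = 200×0.00981 = 1.96 mA.
V_CE = V_CC − I_C·R_C − I_E·R_E = 8.7 − 1.96×0.56 − 1.97×1.8 = 4.05 V > V_CE(sat), so the active-region assumption holds.

active; I_C ≈ 2 mA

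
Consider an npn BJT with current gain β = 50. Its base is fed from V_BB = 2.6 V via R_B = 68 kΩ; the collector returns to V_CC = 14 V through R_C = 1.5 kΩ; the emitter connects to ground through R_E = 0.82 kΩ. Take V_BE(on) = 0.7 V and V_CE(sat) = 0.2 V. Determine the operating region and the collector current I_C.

active; I_C ≈ 0.87 mA

Assume active. Base-emitter loop: I_B = (V_BB − V_BE)/(R_B + (β+1)R_E) = (2.6 − 0.7)/(68 + 51×0.82) = 0.0173 mA.
I_C = β·I_B = 50×0.0173 = 0.865 mA.
V_CE = V_CC − I_C·R_C − I_E·R_E = 14 − 0.865×1.5 − 0.882×0.82 = 12 V > V_CE(sat), so the active-region assumption holds.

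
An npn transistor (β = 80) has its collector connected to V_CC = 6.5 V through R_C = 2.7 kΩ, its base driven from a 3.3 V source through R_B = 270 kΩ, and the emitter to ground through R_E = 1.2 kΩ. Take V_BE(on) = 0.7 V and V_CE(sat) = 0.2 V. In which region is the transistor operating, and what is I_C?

active; I_C ≈ 0.57 mA

Assume active. Base-emitter loop: I_B = (V_BB − V_BE)/(R_B + (β+1)R_E) = (3.3 − 0.7)/(270 + 81×1.2) = 0.00708 mA.
I_C = β·I_B = 80×0.00708 = 0.566 mA.
V_CE = V_CC − I_C·R_C − I_E·R_E = 6.5 − 0.566×2.7 − 0.574×1.2 = 4.28 V > V_CE(sat), so the active-region assumption holds.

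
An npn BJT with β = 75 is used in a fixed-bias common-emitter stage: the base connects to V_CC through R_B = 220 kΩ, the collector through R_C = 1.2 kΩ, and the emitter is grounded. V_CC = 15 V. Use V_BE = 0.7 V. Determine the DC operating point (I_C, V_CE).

I_C ≈ 4.9 mA, V_CE ≈ 9.2 V

Base loop: V_CC = I_B·R_B + V_BE, so I_B = (15 − 0.7)/220 kΩ = 0.065 mA.
In the active region I_C = β·I_B = 75 × 0.065 = 4.88 mA.
Collector loop: V_CE = V_CC − I_C·R_C = 15 − 4.88×1.2 = 9.15 V.
Since V_CE = 9.15 V > V_CE(sat) ≈ 0.2 V, the transistor is in the active region as assumed.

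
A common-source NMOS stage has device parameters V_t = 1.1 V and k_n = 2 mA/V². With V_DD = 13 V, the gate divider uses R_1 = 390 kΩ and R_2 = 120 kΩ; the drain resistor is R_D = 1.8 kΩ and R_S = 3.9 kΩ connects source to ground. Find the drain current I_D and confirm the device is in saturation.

I_D ≈ 0.35 mA

V_G = V_DD·R_2/(R_1+R_2) = 13×120/510 = 3.06 V.
Assume saturation: I_D = (k_n/2)(V_GS − V_t)² with V_GS = V_G − I_D·R_S = 3.06 − 3.9·I_D.
Substituting gives 15.2·I_D² − 16.3·I_D + 3.84 = 0, with roots I_D = 0.35 or 0.72 mA.
The root I_D = 0.72 mA gives V_GS = 0.252 V ≤ V_t, so take I_D = 0.35 mA.
Then V_GS = 1.69 V and V_DS = V_DD − I_D(R_D+R_S) = 13 − 0.35×5.7 = 11 V.
Saturation requires V_DS ≥ V_GS − V_t = 0.592 V; 11 ≥ 0.592 ✓.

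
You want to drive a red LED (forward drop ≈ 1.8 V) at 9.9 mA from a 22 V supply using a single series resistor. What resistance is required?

The resistor drops V_S − V_D = 22 − 1.8 = 20.2 V at 9.9 mA.
R = 20.2 V / 9.9 mA = 2.04 kΩ.

R ≈ 2 kΩ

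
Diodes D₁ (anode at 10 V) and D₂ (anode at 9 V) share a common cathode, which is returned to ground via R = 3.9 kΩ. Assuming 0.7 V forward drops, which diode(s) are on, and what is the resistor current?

Only D₁ conducts; I_R ≈ 2.4 mA

Assume both conduct. Then node N would need to be at both 10−0.7 = 9.3 V and 9−0.7 = 8.3 V, which is impossible.
Assume only D₁ conducts: V_N = 10 − 0.7 = 9.3 V, so I_R = 9.3/3.9 = 2.38 mA.
Check D₂: its anode-to-cathode voltage is 9 − 9.3 = -0.3 V < 0.7 V, so it is off. The assumption is consistent.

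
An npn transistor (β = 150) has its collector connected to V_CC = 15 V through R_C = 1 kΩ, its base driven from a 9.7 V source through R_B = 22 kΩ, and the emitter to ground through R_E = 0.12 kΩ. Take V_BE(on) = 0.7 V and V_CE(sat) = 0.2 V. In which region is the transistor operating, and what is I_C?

Assume active: I_B = (9.7 − 0.7)/(22 + 151×0.12) = 0.224 mA, I_C = β·I_B = 33.6 mA.
Then V_CE = 15 − 33.6×1 − 33.9×0.12 = -22.7 V < 0.2 V — the active assumption fails.
Re-solve with V_CE = 0.2 V. KCL at the emitter: V_E/R_E = (V_BB−0.7−V_E)/R_B + (V_CC−0.2−V_E)/R_C, giving V_E = 1.62 V.
I_C = (V_CC − 0.2 − V_E)/R_C = (14.8 − 1.62)/1 = 13.2 mA.
Check: I_B = (9 − 1.62)/22 = 0.335 mA, and β·I_B = 50.3 mA > I_C, confirming saturation.

saturation; I_C ≈ 13 mA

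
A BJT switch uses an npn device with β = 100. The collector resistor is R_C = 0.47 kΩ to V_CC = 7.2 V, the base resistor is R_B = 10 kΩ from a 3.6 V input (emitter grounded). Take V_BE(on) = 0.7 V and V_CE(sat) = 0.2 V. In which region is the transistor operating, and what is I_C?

saturation; I_C ≈ 15 mA

Assume active: I_B = (3.6 − 0.7)/10 = 0.29 mA, giving I_C = β·I_B = 29 mA.
But then V_CE = 7.2 − 29×0.47 = -6.43 V < V_CE(sat) = 0.2 V — impossible in the active region.
So the transistor is saturated. With V_CE = 0.2 V, I_C = (V_CC − 0.2)/R_C = 7/0.47 = 14.9 mA.
Check: β·I_B = 29 mA > I_C = 14.9 mA, confirming saturation.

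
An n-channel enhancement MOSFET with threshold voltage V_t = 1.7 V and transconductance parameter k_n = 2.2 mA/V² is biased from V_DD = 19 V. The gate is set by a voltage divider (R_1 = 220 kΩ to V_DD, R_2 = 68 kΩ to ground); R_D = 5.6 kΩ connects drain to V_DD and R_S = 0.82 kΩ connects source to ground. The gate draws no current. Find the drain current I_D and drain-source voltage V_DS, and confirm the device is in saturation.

I_D ≈ 1.8 mA, V_DS ≈ 7.3 V

V_G = V_DD·R_2/(R_1+R_2) = 19×68/288 = 4.49 V.
Assume saturation: I_D = (k_n/2)(V_GS − V_t)² with V_GS = V_G − I_D·R_S = 4.49 − 0.82·I_D.
Substituting gives 0.74·I_D² − 6.03·I_D + 8.54 = 0, with roots I_D = 1.83 or 6.32 mA.
The root I_D = 6.32 mA gives V_GS = -0.697 V ≤ V_t, so take I_D = 1.83 mA.
Then V_GS = 2.99 V and V_DS = V_DD − I_D(R_D+R_S) = 19 − 1.83×6.42 = 7.27 V.
Saturation requires V_DS ≥ V_GS − V_t = 1.29 V; 7.27 ≥ 1.29 ✓.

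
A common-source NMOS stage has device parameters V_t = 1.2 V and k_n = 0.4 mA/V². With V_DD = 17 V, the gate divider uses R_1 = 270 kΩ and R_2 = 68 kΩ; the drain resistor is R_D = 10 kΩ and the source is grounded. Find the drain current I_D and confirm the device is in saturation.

V_G = V_DD·R_2/(R_1+R_2) = 17×68/338 = 3.42 V. With the source grounded, V_GS = V_G = 3.42 V.
Assume saturation: I_D = (k_n/2)(V_GS − V_t)² = (0.4/2)×(3.42 − 1.2)² = 0.2×2.22² = 0.986 mA.
V_DS = V_DD − I_D·R_D = 17 − 0.986×10 = 7.14 V.
Saturation requires V_DS ≥ V_GS − V_t = 2.22 V; 7.14 ≥ 2.22 ✓.

I_D ≈ 0.99 mA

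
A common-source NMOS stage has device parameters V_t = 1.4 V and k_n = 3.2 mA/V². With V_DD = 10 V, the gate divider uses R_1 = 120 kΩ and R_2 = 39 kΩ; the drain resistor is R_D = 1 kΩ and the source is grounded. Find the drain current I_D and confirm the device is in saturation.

V_G = V_DD·R_2/(R_1+R_2) = 10×39/159 = 2.45 V. With the source grounded, V_GS = V_G = 2.45 V.
Assume saturation: I_D = (k_n/2)(V_GS − V_t)² = (3.2/2)×(2.45 − 1.4)² = 1.6×1.05² = 1.77 mA.
V_DS = V_DD − I_D·R_D = 10 − 1.77×1 = 8.23 V.
Saturation requires V_DS ≥ V_GS − V_t = 1.05 V; 8.23 ≥ 1.05 ✓.

I_D ≈ 1.8 mA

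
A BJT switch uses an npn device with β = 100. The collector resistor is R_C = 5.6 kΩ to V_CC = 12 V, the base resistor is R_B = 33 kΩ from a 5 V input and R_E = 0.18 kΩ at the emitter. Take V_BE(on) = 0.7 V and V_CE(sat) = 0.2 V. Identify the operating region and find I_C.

saturation; I_C ≈ 2 mA

Assume active: I_B = (5 − 0.7)/(33 + 101×0.18) = 0.084 mA, I_C = β·I_B = 8.4 mA.
Then V_CE = 12 − 8.4×5.6 − 8.49×0.18 = -36.6 V < 0.2 V — the active assumption fails.
Re-solve with V_CE = 0.2 V. KCL at the emitter: V_E/R_E = (V_BB−0.7−V_E)/R_B + (V_CC−0.2−V_E)/R_C, giving V_E = 0.388 V.
I_C = (V_CC − 0.2 − V_E)/R_C = (11.8 − 0.388)/5.6 = 2.04 mA.
Check: I_B = (4.3 − 0.388)/33 = 0.119 mA, and β·I_B = 11.9 mA > I_C, confirming saturation.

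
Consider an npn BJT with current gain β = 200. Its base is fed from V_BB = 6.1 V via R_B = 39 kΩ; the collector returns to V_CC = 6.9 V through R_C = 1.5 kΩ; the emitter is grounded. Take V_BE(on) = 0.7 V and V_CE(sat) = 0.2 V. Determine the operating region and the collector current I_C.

saturation; I_C ≈ 4.5 mA

Assume active: I_B = (6.1 − 0.7)/39 = 0.138 mA, giving I_C = β·I_B = 27.7 mA.
But then V_CE = 6.9 − 27.7×1.5 = -34.6 V < V_CE(sat) = 0.2 V — impossible in the active region.
So the transistor is saturated. With V_CE = 0.2 V, I_C = (V_CC − 0.2)/R_C = 6.7/1.5 = 4.47 mA.
Check: β·I_B = 27.7 mA > I_C = 4.47 mA, confirming saturation.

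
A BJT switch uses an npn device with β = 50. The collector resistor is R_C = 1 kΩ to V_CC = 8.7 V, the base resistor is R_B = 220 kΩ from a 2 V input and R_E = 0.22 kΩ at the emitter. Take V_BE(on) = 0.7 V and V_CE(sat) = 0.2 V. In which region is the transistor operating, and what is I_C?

Assume active. Base-emitter loop: I_B = (V_BB − V_BE)/(R_B + (β+1)R_E) = (2 − 0.7)/(220 + 51×0.22) = 0.00562 mA.
I_C = β·I_B = 50×0.00562 = 0.281 mA.
V_CE = V_CC − I_C·R_C − I_E·R_E = 8.7 − 0.281×1 − 0.287×0.22 = 8.36 V > V_CE(sat), so the active-region assumption holds.

active; I_C ≈ 0.28 mA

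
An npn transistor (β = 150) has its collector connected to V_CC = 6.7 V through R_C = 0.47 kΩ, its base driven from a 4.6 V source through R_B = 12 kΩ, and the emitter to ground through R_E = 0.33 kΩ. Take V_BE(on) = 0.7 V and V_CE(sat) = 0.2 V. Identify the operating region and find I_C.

saturation; I_C ≈ 8.1 mA

Assume active: I_B = (4.6 − 0.7)/(12 + 151×0.33) = 0.0631 mA, I_C = β·I_B = 9.46 mA.
Then V_CE = 6.7 − 9.46×0.47 − 9.52×0.33 = -0.89 V < 0.2 V — the active assumption fails.
Re-solve with V_CE = 0.2 V. KCL at the emitter: V_E/R_E = (V_BB−0.7−V_E)/R_B + (V_CC−0.2−V_E)/R_C, giving V_E = 2.7 V.
I_C = (V_CC − 0.2 − V_E)/R_C = (6.5 − 2.7)/0.47 = 8.08 mA.
Check: I_B = (3.9 − 2.7)/12 = 0.0999 mA, and β·I_B = 15 mA > I_C, confirming saturation.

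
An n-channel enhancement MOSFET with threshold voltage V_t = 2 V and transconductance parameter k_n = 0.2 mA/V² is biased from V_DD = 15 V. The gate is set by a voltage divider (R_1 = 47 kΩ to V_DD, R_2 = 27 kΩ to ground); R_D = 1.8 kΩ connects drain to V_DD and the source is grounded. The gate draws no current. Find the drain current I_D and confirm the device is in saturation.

I_D ≈ 1.2 mA

V_G = V_DD·R_2/(R_1+R_2) = 15×27/74 = 5.47 V. With the source grounded, V_GS = V_G = 5.47 V.
Assume saturation: I_D = (k_n/2)(V_GS − V_t)² = (0.2/2)×(5.47 − 2)² = 0.1×3.47² = 1.21 mA.
V_DS = V_DD − I_D·R_D = 15 − 1.21×1.8 = 12.8 V.
Saturation requires V_DS ≥ V_GS − V_t = 3.47 V; 12.8 ≥ 3.47 ✓.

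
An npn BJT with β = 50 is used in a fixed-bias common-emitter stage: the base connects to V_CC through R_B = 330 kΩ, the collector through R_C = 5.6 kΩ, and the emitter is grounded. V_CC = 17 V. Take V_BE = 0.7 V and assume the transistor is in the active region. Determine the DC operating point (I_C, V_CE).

I_C ≈ 2.5 mA, V_CE ≈ 3.2 V

Base loop: V_CC = I_B·R_B + V_BE, so I_B = (17 − 0.7)/330 kΩ = 0.0494 mA.
In the active region I_C = β·I_B = 50 × 0.0494 = 2.47 mA.
Collector loop: V_CE = V_CC − I_C·R_C = 17 − 2.47×5.6 = 3.17 V.
Since V_CE = 3.17 V > V_CE(sat) ≈ 0.2 V, the transistor is in the active region as assumed.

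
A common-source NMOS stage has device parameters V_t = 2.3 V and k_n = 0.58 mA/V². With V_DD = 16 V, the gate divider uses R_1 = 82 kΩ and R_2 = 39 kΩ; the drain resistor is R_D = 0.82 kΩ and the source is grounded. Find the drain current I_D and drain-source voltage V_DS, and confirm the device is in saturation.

I_D ≈ 2.4 mA, V_DS ≈ 14 V

V_G = V_DD·R_2/(R_1+R_2) = 16×39/121 = 5.16 V. With the source grounded, V_GS = V_G = 5.16 V.
Assume saturation: I_D = (k_n/2)(V_GS − V_t)² = (0.58/2)×(5.16 − 2.3)² = 0.29×2.86² = 2.37 mA.
V_DS = V_DD − I_D·R_D = 16 − 2.37×0.82 = 14.1 V.
Saturation requires V_DS ≥ V_GS − V_t = 2.86 V; 14.1 ≥ 2.86 ✓.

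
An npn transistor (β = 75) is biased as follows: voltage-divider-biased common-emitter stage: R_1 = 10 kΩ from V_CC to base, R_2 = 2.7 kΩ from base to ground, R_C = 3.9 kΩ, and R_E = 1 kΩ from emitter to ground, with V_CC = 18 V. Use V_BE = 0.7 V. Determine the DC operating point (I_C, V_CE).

Thevenize the base divider: V_Th = V_CC·R_2/(R_1+R_2) = 18×2.7/12.7 = 3.83 V, R_Th = R_1‖R_2 = 2.13 kΩ.
Base-emitter loop: V_Th = I_B·R_Th + V_BE + (β+1)I_B·R_E, so I_B = (3.83 − 0.7) / (2.13 + 76×1) = 0.04 mA.
I_C = β·I_B = 75×0.04 = 3 mA, and I_E = (β+1)I_B = 3.04 mA.
V_CE = V_CC − I_C·R_C − I_E·R_E = 18 − 3×3.9 − 3.04×1 = 3.25 V.
V_CE = 3.25 V > 0.2 V confirms active-region operation.

I_C ≈ 3 mA, V_CE ≈ 3.3 V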